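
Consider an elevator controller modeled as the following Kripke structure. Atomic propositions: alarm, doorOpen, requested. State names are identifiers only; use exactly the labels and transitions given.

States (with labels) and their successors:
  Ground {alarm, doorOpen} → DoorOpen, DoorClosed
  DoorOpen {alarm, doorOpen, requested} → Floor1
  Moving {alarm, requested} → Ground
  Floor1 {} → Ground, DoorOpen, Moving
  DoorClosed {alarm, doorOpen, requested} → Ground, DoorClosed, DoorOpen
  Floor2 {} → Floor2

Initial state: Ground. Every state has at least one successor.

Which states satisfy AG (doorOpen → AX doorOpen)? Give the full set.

{Floor2}

States satisfying doorOpen → AX doorOpen: {Ground, Moving, Floor1, DoorClosed, Floor2}.
States satisfying AG (doorOpen → AX doorOpen): {Floor2}.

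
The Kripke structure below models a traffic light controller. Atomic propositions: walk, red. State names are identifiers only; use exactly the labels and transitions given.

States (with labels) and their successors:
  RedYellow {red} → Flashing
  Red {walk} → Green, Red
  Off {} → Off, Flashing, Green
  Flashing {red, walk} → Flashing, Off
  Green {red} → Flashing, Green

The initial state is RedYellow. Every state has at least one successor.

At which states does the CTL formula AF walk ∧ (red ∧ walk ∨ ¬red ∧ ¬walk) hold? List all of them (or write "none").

{Flashing}

States satisfying walk: {Red, Flashing}.
States satisfying AF walk: {RedYellow, Red, Flashing}.
States satisfying red ∧ walk: {Flashing}.
States satisfying ¬red: {Red, Off}.
States satisfying ¬walk: {RedYellow, Off, Green}.
States satisfying ¬red ∧ ¬walk: {Off}.
States satisfying red ∧ walk ∨ ¬red ∧ ¬walk: {Off, Flashing}.
States satisfying AF walk ∧ (red ∧ walk ∨ ¬red ∧ ¬walk): {Flashing}.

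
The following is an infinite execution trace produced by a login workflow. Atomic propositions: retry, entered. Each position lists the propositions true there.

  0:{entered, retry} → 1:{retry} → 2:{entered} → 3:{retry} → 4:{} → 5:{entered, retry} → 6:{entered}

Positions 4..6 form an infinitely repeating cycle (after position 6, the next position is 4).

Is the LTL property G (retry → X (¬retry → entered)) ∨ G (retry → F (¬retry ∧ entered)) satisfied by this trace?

retry → X (¬retry → entered) must hold at every position from 0 onward. It fails at position 3, so G (retry → X (¬retry → entered)) is false.
Positions where retry holds: 0, 1, 3, 5.
Check X (¬retry → entered) at each: 0→ok, 1→ok, 3→fails, 5→ok.
retry → F (¬retry ∧ entered) holds at every position 0..6, and those are all positions ever visited, so G (retry → F (¬retry ∧ entered)) holds.
Positions where retry holds: 0, 1, 3, 5.
Check F (¬retry ∧ entered) at each: 0→ok, 1→ok, 3→ok, 5→ok.
At position 0: G (retry → X (¬retry → entered)) is false; G (retry → F (¬retry ∧ entered)) is true; so G (retry → X (¬retry → entered)) ∨ G (retry → F (¬retry ∧ entered)) is true.

Holds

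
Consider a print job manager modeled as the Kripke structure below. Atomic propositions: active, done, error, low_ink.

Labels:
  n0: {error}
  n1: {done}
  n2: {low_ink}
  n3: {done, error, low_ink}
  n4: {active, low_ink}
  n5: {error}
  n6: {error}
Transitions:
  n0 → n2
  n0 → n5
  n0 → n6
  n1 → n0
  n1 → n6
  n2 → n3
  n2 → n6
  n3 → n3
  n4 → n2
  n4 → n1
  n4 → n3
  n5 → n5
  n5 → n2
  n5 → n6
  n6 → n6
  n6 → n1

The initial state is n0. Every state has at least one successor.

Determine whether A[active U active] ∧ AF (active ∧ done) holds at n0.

States satisfying active: {n4}.
States satisfying A[active U active]: {n4}.
States satisfying active ∧ done: ∅.
States satisfying AF (active ∧ done): ∅.
States satisfying A[active U active] ∧ AF (active ∧ done): ∅.
n0 ∉ Sat(A[active U active] ∧ AF (active ∧ done)).

No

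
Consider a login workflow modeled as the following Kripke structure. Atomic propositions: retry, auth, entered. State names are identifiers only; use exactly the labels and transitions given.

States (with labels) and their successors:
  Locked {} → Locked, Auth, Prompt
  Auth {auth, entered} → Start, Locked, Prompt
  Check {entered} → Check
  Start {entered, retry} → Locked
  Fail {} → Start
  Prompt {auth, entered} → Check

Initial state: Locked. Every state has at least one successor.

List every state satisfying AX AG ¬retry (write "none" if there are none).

{Check, Prompt}

States satisfying AG ¬retry: {Check, Prompt}.
States satisfying AX AG ¬retry: {Check, Prompt}.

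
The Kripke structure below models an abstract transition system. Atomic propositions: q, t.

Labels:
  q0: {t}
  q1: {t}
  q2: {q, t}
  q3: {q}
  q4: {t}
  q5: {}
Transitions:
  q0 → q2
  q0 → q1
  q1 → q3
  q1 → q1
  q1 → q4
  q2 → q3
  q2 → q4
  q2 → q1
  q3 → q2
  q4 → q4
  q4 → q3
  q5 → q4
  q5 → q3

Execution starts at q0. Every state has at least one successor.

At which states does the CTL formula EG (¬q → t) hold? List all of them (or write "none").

{q0, q1, q2, q3, q4}

States satisfying ¬q → t: {q0, q1, q2, q3, q4}.
States satisfying EG (¬q → t): {q0, q1, q2, q3, q4}.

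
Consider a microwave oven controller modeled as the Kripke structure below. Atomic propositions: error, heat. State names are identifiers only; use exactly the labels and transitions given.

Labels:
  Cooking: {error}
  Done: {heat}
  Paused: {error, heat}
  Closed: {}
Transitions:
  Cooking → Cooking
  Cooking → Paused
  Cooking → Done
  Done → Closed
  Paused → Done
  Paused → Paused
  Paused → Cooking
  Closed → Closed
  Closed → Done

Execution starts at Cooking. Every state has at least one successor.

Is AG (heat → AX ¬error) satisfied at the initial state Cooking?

Violated

States satisfying heat → AX ¬error: {Cooking, Done, Closed}.
States satisfying AG (heat → AX ¬error): {Done, Closed}.
Paused is reachable from Cooking and violates heat → AX ¬error, so AG fails at Cooking.
Cooking ∉ Sat(AG (heat → AX ¬error)).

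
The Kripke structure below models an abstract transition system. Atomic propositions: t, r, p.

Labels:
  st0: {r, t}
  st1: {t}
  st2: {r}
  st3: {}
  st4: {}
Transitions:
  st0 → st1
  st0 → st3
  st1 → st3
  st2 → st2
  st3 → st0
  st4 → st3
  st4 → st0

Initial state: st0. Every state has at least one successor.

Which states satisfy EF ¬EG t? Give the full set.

{st0, st1, st2, st3, st4}

States satisfying ¬EG t: {st0, st1, st2, st3, st4}.
States satisfying EF ¬EG t: {st0, st1, st2, st3, st4}.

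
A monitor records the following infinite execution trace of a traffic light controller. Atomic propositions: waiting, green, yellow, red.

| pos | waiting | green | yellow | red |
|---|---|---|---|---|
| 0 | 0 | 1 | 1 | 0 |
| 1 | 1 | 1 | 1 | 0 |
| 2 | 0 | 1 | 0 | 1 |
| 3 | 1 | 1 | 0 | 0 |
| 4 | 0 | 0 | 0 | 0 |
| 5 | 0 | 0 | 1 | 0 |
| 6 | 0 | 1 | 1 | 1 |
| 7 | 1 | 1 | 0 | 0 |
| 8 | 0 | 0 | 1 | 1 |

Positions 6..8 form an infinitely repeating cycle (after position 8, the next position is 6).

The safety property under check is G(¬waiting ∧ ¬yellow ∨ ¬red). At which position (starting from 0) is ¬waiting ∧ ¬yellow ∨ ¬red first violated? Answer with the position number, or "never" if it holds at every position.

6

Check ¬waiting ∧ ¬yellow ∨ ¬red at each position in order: 0 ✓, 1 ✓, 2 ✓, 3 ✓, 4 ✓, 5 ✓.
At position 6 the labels are {green, red, yellow}, so ¬waiting ∧ ¬yellow ∨ ¬red is false there. This is the first violation.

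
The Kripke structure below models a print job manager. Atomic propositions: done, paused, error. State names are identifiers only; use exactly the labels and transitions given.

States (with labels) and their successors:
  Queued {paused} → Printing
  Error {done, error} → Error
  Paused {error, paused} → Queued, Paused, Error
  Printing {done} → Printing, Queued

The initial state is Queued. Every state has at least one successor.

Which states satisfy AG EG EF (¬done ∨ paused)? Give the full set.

States satisfying EG EF (¬done ∨ paused): {Queued, Paused, Printing}.
States satisfying AG EG EF (¬done ∨ paused): {Queued, Printing}.

{Queued, Printing}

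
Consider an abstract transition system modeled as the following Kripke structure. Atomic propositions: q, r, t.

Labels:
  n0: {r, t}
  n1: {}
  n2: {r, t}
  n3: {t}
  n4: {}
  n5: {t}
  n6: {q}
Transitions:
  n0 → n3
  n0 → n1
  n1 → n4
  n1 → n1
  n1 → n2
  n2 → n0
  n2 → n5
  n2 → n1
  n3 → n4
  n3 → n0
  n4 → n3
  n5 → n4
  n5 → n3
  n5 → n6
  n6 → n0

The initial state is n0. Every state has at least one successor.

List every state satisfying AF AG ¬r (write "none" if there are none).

none

States satisfying AG ¬r: ∅.
States satisfying AF AG ¬r: ∅.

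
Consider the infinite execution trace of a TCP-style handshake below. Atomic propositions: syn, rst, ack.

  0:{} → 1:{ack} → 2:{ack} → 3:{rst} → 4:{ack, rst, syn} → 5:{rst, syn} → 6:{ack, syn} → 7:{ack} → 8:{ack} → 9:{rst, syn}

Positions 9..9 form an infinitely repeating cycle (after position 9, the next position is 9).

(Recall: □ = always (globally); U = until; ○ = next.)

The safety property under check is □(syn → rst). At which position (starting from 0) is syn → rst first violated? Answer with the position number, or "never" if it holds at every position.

6

Check syn → rst at each position in order: 0 ✓, 1 ✓, 2 ✓, 3 ✓, 4 ✓, 5 ✓.
At position 6 the labels are {ack, syn}, so syn → rst is false there. This is the first violation.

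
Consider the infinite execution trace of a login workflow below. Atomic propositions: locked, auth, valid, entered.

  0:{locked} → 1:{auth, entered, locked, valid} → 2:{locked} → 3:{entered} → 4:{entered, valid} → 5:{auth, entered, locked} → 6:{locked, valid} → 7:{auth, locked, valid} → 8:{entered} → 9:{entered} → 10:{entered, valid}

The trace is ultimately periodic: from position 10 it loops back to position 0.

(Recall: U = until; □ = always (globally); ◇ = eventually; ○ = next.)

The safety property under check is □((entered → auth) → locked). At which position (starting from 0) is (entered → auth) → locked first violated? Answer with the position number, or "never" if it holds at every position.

never

(entered → auth) → locked holds at every position 0..10, and those are all the positions the trace ever visits, so the invariant □((entered → auth) → locked) is never violated.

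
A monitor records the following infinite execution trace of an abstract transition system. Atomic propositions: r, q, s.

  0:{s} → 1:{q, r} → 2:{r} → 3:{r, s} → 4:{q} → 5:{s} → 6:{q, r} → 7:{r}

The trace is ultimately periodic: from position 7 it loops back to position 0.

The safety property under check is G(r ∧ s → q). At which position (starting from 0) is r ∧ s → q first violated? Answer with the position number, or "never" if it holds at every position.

3

Check r ∧ s → q at each position in order: 0 ✓, 1 ✓, 2 ✓.
At position 3 the labels are {r, s}, so r ∧ s → q is false there. This is the first violation.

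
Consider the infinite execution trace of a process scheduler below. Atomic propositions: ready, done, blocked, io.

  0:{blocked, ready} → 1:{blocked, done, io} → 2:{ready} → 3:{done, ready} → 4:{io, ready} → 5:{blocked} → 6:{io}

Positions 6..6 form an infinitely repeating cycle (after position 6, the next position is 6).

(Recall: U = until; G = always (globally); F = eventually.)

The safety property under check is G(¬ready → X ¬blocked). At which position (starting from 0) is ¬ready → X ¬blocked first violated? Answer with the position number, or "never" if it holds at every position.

never

¬ready → X ¬blocked holds at every position 0..6, and those are all the positions the trace ever visits, so the invariant G(¬ready → X ¬blocked) is never violated.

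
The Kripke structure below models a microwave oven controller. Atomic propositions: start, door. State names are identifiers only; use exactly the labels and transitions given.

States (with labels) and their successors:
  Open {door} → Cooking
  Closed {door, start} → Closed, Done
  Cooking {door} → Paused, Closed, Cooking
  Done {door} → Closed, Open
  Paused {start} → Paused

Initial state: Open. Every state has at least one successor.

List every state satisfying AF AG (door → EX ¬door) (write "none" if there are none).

{Paused}

States satisfying AG (door → EX ¬door): {Paused}.
States satisfying AF AG (door → EX ¬door): {Paused}.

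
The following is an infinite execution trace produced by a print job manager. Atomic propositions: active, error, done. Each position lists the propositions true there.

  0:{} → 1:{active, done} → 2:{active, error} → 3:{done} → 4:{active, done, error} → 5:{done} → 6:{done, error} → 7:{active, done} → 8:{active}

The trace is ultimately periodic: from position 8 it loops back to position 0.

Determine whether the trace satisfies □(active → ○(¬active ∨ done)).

active → ○(¬active ∨ done) must hold at every position from 0 onward. It fails at position 1, so □(active → ○(¬active ∨ done)) is false.
Positions where active holds: 1, 2, 4, 7, 8.
Check ○(¬active ∨ done) at each: 1→fails, 2→ok, 4→ok, 7→fails, 8→ok.

Does not hold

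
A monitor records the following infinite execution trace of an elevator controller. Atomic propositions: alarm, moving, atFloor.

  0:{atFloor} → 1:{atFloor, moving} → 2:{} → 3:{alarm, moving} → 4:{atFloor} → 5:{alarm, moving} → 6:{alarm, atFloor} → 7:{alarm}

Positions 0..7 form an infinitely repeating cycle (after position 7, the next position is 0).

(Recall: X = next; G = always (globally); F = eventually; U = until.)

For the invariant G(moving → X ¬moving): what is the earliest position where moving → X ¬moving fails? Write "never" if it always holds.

moving → X ¬moving holds at every position 0..7, and those are all the positions the trace ever visits, so the invariant G(moving → X ¬moving) is never violated.

never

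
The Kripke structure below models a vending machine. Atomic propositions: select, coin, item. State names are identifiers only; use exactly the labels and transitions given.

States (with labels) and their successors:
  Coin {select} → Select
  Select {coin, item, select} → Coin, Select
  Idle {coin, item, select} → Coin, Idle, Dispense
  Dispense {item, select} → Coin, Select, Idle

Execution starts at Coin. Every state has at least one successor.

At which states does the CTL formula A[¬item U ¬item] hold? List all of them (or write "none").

States satisfying ¬item: {Coin}.
States satisfying A[¬item U ¬item]: {Coin}.

{Coin}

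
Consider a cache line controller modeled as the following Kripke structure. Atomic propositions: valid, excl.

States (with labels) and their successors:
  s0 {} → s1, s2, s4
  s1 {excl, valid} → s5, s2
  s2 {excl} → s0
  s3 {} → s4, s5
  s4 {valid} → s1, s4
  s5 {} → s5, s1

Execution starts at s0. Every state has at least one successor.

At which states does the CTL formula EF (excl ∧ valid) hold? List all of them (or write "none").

{s0, s1, s2, s3, s4, s5}

States satisfying excl ∧ valid: {s1}.
States satisfying EF (excl ∧ valid): {s0, s1, s2, s3, s4, s5}.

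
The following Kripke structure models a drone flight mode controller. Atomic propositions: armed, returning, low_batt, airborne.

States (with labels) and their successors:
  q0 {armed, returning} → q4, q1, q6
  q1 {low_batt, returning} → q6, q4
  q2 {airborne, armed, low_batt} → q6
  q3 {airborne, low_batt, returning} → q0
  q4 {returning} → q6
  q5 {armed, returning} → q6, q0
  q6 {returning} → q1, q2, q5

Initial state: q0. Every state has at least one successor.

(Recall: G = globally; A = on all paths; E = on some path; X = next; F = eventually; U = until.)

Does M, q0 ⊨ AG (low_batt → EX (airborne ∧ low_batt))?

States satisfying low_batt → EX (airborne ∧ low_batt): {q0, q4, q5, q6}.
States satisfying AG (low_batt → EX (airborne ∧ low_batt)): ∅.
q1 is reachable from q0 and violates low_batt → EX (airborne ∧ low_batt), so AG fails at q0.
q0 ∉ Sat(AG (low_batt → EX (airborne ∧ low_batt))).

Does not hold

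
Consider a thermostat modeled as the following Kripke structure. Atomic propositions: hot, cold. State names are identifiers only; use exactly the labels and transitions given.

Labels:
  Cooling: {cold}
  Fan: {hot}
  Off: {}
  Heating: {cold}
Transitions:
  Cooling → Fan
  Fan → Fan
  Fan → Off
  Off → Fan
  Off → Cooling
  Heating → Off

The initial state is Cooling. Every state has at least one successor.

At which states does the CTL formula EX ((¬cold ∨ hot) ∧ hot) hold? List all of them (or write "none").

{Cooling, Fan, Off}

States satisfying (¬cold ∨ hot) ∧ hot: {Fan}.
States satisfying EX ((¬cold ∨ hot) ∧ hot): {Cooling, Fan, Off}.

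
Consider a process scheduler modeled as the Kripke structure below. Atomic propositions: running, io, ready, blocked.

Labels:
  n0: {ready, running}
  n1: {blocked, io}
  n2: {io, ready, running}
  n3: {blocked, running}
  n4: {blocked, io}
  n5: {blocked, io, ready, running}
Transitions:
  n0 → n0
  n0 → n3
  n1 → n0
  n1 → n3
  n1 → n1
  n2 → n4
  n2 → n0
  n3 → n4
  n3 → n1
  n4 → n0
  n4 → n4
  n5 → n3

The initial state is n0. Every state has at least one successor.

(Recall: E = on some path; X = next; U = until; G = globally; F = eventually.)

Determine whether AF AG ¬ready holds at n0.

States satisfying AG ¬ready: ∅.
States satisfying AF AG ¬ready: ∅.
There is a path from n0 along which AG ¬ready never holds.
n0 ∉ Sat(AF AG ¬ready).

Does not hold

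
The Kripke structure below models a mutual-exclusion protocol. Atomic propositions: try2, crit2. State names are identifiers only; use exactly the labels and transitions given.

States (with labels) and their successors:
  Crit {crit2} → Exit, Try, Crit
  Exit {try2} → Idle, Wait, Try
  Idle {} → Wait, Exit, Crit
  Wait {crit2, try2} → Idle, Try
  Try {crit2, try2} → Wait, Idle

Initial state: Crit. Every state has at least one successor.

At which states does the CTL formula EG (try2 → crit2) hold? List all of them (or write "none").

States satisfying try2 → crit2: {Crit, Idle, Wait, Try}.
States satisfying EG (try2 → crit2): {Crit, Idle, Wait, Try}.

{Crit, Idle, Wait, Try}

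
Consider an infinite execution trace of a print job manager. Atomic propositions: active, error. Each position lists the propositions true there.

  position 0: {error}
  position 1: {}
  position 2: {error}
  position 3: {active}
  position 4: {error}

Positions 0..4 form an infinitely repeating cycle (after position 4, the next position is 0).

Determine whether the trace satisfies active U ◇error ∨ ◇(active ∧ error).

Holds

Walking from position 0: ◇error first holds at position 0, and active holds at every earlier position along the way, so active U ◇error holds.
active ∧ error is false at every position 0..4, so it never becomes true and ◇(active ∧ error) fails.
At position 0: active U ◇error is true; ◇(active ∧ error) is false; so active U ◇error ∨ ◇(active ∧ error) is true.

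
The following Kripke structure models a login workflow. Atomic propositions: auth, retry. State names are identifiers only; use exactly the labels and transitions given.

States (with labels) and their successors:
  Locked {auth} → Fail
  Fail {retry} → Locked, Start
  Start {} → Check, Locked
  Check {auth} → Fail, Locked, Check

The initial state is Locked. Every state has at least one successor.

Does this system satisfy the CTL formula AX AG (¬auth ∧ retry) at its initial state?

Violated

States satisfying AG (¬auth ∧ retry): ∅.
States satisfying AX AG (¬auth ∧ retry): ∅.
Locked ∉ Sat(AX AG (¬auth ∧ retry)).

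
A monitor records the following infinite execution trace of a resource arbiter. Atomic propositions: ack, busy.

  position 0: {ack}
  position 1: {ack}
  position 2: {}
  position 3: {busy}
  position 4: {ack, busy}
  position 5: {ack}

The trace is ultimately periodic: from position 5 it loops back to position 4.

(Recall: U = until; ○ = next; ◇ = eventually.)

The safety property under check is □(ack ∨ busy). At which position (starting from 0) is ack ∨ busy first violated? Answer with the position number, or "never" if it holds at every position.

Check ack ∨ busy at each position in order: 0 ✓, 1 ✓.
At position 2 the labels are {}, so ack ∨ busy is false there. This is the first violation.

2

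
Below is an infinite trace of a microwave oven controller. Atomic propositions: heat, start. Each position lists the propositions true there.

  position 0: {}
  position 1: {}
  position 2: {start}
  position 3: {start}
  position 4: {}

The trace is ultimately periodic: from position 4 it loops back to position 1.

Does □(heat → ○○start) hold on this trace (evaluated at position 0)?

Holds

heat → ○○start holds at every position 0..4, and those are all positions ever visited, so □(heat → ○○start) holds.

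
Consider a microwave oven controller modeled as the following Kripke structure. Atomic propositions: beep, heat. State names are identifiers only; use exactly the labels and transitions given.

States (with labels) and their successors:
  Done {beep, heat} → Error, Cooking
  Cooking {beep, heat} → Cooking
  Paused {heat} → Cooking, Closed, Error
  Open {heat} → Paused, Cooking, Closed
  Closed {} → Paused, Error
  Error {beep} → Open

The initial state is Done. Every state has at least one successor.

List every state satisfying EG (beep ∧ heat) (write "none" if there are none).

States satisfying beep ∧ heat: {Done, Cooking}.
States satisfying EG (beep ∧ heat): {Done, Cooking}.

{Done, Cooking}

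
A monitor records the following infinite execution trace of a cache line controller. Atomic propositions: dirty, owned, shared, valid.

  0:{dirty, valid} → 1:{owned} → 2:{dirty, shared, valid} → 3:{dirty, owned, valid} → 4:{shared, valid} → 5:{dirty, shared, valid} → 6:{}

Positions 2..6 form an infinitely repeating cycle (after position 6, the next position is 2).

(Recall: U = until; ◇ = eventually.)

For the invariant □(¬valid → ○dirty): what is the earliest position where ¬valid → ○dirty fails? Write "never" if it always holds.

¬valid → ○dirty holds at every position 0..6, and those are all the positions the trace ever visits, so the invariant □(¬valid → ○dirty) is never violated.

never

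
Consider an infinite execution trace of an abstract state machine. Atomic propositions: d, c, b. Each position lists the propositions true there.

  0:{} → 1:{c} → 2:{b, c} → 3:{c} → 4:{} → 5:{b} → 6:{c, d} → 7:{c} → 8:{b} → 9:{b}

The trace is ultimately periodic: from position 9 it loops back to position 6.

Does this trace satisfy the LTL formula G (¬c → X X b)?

No

¬c → X X b must hold at every position from 0 onward. It fails at position 4, so G (¬c → X X b) is false.
Positions where ¬c holds: 0, 4, 5, 8, 9.
Check X X b at each: 0→ok, 4→fails, 5→fails, 8→fails, 9→fails.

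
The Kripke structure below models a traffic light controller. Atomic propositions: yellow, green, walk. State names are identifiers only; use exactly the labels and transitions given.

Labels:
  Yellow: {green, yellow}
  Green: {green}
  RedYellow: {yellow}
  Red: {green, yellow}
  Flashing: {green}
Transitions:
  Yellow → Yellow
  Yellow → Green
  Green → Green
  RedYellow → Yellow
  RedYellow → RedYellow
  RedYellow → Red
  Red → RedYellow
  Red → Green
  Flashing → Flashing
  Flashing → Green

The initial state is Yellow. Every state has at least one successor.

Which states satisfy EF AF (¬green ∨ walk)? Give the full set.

States satisfying AF (¬green ∨ walk): {RedYellow}.
States satisfying EF AF (¬green ∨ walk): {RedYellow, Red}.

{RedYellow, Red}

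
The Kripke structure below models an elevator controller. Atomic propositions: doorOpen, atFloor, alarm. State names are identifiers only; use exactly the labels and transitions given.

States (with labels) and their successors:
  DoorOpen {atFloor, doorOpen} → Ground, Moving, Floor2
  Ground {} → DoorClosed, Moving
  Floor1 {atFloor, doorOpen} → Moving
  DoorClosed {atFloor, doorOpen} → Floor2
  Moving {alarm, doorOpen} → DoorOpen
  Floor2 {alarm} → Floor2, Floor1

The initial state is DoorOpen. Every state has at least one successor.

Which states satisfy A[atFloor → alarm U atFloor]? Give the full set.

{DoorOpen, Ground, Floor1, DoorClosed, Moving}

States satisfying atFloor → alarm: {Ground, Moving, Floor2}.
States satisfying atFloor: {DoorOpen, Floor1, DoorClosed}.
States satisfying A[atFloor → alarm U atFloor]: {DoorOpen, Ground, Floor1, DoorClosed, Moving}.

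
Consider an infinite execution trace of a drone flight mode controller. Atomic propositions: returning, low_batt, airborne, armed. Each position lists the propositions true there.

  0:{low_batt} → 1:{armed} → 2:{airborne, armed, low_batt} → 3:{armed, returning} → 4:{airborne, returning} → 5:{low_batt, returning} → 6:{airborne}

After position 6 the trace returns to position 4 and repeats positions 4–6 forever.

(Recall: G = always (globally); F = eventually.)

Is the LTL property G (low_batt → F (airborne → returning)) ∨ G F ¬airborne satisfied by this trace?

low_batt → F (airborne → returning) holds at every position 0..6, and those are all positions ever visited, so G (low_batt → F (airborne → returning)) holds.
Positions where low_batt holds: 0, 2, 5.
Check F (airborne → returning) at each: 0→ok, 2→ok, 5→ok.
F ¬airborne holds at every position 0..6, and those are all positions ever visited, so G F ¬airborne holds.
At position 0: G (low_batt → F (airborne → returning)) is true; G F ¬airborne is true; so G (low_batt → F (airborne → returning)) ∨ G F ¬airborne is true.

Yes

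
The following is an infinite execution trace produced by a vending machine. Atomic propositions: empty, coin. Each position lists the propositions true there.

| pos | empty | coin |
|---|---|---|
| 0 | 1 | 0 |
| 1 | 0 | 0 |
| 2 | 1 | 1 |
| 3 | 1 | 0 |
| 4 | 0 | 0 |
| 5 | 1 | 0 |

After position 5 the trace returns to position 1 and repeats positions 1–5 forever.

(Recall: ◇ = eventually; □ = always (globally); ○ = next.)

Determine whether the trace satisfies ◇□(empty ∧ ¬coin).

□(empty ∧ ¬coin) is false at every position 0..5, so it never becomes true and ◇□(empty ∧ ¬coin) fails.

Does not hold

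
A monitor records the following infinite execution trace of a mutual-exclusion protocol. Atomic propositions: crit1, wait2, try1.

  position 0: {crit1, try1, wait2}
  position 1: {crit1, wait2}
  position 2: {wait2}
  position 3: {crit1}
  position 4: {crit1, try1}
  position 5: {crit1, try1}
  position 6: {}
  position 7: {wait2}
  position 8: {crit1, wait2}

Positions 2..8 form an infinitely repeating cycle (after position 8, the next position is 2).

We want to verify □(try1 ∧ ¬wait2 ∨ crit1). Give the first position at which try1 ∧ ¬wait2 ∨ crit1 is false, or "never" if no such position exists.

2

Check try1 ∧ ¬wait2 ∨ crit1 at each position in order: 0 ✓, 1 ✓.
At position 2 the labels are {wait2}, so try1 ∧ ¬wait2 ∨ crit1 is false there. This is the first violation.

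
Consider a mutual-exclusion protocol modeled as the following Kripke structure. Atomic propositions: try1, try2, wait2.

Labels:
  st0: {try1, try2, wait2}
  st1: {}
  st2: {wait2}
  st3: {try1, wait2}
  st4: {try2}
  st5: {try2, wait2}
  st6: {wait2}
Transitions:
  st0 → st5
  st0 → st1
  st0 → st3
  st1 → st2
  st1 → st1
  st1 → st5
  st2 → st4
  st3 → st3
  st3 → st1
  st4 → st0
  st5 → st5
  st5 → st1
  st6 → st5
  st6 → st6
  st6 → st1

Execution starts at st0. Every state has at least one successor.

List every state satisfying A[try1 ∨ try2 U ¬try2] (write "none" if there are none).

States satisfying try1 ∨ try2: {st0, st3, st4, st5}.
States satisfying ¬try2: {st1, st2, st3, st6}.
States satisfying A[try1 ∨ try2 U ¬try2]: {st1, st2, st3, st6}.

{st1, st2, st3, st6}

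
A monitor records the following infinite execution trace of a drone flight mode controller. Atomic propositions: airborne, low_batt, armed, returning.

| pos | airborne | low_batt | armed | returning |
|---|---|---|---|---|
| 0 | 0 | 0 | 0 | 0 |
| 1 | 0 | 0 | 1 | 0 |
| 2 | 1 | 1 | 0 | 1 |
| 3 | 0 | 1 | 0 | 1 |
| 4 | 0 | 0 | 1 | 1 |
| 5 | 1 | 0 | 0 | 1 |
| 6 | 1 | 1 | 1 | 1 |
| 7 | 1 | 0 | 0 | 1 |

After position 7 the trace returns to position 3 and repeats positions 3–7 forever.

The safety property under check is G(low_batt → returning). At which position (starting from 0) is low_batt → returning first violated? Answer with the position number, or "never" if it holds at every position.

never

low_batt → returning holds at every position 0..7, and those are all the positions the trace ever visits, so the invariant G(low_batt → returning) is never violated.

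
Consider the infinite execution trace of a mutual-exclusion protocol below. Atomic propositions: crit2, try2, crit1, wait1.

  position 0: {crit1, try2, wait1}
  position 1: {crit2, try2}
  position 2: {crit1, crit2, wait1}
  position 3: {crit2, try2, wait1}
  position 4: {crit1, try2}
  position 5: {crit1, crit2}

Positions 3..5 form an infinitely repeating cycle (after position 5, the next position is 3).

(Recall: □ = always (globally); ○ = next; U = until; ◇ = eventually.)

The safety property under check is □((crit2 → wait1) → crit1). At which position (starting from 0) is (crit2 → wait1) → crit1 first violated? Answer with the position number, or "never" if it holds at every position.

3

Check (crit2 → wait1) → crit1 at each position in order: 0 ✓, 1 ✓, 2 ✓.
At position 3 the labels are {crit2, try2, wait1}, so (crit2 → wait1) → crit1 is false there. This is the first violation.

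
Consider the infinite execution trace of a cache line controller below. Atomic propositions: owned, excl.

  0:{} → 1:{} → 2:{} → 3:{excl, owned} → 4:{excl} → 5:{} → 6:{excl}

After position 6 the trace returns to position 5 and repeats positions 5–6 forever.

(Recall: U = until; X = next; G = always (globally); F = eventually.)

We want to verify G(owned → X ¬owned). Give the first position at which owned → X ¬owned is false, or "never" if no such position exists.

owned → X ¬owned holds at every position 0..6, and those are all the positions the trace ever visits, so the invariant G(owned → X ¬owned) is never violated.

never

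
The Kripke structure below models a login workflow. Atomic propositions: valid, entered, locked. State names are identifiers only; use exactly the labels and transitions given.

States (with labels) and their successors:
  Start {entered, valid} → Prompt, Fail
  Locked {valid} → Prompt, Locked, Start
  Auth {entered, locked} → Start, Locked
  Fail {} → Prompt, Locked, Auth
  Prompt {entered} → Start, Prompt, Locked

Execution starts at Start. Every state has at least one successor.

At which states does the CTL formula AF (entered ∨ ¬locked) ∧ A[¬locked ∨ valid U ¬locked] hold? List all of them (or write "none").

States satisfying entered ∨ ¬locked: {Start, Locked, Auth, Fail, Prompt}.
States satisfying AF (entered ∨ ¬locked): {Start, Locked, Auth, Fail, Prompt}.
States satisfying ¬locked ∨ valid: {Start, Locked, Fail, Prompt}.
States satisfying ¬locked: {Start, Locked, Fail, Prompt}.
States satisfying A[¬locked ∨ valid U ¬locked]: {Start, Locked, Fail, Prompt}.
States satisfying AF (entered ∨ ¬locked) ∧ A[¬locked ∨ valid U ¬locked]: {Start, Locked, Fail, Prompt}.

{Start, Locked, Fail, Prompt}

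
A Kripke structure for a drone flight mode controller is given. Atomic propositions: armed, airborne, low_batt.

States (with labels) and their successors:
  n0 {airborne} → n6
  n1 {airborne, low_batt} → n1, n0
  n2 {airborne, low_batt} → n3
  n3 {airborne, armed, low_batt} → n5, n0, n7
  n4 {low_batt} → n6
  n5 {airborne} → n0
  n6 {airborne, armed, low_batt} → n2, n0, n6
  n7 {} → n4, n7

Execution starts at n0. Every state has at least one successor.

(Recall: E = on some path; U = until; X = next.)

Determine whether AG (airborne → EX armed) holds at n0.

States satisfying airborne → EX armed: {n0, n2, n4, n6, n7}.
States satisfying AG (airborne → EX armed): ∅.
n3 is reachable from n0 and violates airborne → EX armed, so AG fails at n0.
n0 ∉ Sat(AG (airborne → EX armed)).

Does not hold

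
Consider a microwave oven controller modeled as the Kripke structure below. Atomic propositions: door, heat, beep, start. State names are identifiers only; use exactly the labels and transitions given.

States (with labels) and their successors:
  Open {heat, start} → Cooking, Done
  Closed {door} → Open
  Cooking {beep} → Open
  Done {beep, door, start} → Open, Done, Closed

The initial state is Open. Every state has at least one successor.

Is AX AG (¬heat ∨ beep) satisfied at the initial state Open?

Does not hold

States satisfying AG (¬heat ∨ beep): ∅.
States satisfying AX AG (¬heat ∨ beep): ∅.
Open ∉ Sat(AX AG (¬heat ∨ beep)).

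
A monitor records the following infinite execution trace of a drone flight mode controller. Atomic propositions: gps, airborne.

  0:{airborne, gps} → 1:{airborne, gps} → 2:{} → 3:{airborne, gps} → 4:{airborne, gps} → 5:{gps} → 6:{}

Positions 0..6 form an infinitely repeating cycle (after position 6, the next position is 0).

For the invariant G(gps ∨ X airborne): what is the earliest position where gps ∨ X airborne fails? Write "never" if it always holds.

never

gps ∨ X airborne holds at every position 0..6, and those are all the positions the trace ever visits, so the invariant G(gps ∨ X airborne) is never violated.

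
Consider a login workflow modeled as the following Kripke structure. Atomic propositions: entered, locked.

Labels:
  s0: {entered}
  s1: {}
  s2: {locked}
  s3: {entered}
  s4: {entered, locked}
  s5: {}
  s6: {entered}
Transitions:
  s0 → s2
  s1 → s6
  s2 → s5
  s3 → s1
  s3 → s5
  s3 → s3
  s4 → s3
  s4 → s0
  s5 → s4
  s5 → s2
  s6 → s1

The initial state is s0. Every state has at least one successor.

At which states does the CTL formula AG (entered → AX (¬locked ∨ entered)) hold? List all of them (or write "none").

{s1, s6}

States satisfying entered → AX (¬locked ∨ entered): {s1, s2, s3, s4, s5, s6}.
States satisfying AG (entered → AX (¬locked ∨ entered)): {s1, s6}.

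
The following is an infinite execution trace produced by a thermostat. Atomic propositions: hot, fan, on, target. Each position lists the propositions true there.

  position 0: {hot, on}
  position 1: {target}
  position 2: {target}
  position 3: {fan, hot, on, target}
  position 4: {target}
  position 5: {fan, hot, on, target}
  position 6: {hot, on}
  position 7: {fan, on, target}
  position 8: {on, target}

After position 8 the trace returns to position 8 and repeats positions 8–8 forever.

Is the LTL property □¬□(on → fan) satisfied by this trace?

¬□(on → fan) holds at every position 0..8, and those are all positions ever visited, so □¬□(on → fan) holds.

Satisfied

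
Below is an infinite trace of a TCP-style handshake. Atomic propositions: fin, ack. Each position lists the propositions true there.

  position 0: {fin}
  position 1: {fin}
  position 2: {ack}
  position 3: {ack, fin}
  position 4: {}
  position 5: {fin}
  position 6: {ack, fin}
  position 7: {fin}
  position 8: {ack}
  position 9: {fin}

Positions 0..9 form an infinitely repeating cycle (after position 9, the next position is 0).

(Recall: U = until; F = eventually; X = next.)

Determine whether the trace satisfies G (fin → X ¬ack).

Does not hold

fin → X ¬ack must hold at every position from 0 onward. It fails at position 1, so G (fin → X ¬ack) is false.
Positions where fin holds: 0, 1, 3, 5, 6, 7, 9.
Check X ¬ack at each: 0→ok, 1→fails, 3→ok, 5→fails, 6→ok, 7→fails, 9→ok.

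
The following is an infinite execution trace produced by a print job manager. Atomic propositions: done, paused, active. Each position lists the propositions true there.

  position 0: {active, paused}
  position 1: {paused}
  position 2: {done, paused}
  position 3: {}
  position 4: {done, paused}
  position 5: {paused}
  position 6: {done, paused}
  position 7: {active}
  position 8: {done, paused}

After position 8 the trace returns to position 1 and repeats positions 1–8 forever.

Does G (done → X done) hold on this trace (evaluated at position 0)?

Does not hold

done → X done must hold at every position from 0 onward. It fails at position 2, so G (done → X done) is false.
Positions where done holds: 2, 4, 6, 8.
Check X done at each: 2→fails, 4→fails, 6→fails, 8→fails.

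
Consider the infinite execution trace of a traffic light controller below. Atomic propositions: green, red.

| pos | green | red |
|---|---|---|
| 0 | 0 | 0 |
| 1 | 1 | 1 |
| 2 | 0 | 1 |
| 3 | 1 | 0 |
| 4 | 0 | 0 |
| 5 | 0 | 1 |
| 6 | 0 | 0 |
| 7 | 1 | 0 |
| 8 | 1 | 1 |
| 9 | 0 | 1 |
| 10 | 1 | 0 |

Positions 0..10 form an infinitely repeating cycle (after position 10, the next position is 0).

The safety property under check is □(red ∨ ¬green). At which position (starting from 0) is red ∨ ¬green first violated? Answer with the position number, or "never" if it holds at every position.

Check red ∨ ¬green at each position in order: 0 ✓, 1 ✓, 2 ✓.
At position 3 the labels are {green}, so red ∨ ¬green is false there. This is the first violation.

3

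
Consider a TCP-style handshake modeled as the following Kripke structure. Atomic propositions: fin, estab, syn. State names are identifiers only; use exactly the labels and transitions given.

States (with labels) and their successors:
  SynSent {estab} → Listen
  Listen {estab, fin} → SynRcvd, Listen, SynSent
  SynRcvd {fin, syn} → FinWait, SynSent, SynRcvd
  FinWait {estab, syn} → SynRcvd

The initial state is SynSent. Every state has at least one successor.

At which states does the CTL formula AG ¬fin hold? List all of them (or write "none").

States satisfying ¬fin: {SynSent, FinWait}.
States satisfying AG ¬fin: ∅.

none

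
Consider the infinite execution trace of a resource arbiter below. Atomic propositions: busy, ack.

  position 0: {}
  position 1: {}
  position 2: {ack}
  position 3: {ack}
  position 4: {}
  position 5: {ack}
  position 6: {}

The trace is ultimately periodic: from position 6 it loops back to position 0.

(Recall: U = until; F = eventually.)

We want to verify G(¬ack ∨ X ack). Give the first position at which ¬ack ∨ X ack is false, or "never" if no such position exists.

3

Check ¬ack ∨ X ack at each position in order: 0 ✓, 1 ✓, 2 ✓.
At position 3 the labels are {ack} and the next position 4 has {}, so ¬ack ∨ X ack is false there. This is the first violation.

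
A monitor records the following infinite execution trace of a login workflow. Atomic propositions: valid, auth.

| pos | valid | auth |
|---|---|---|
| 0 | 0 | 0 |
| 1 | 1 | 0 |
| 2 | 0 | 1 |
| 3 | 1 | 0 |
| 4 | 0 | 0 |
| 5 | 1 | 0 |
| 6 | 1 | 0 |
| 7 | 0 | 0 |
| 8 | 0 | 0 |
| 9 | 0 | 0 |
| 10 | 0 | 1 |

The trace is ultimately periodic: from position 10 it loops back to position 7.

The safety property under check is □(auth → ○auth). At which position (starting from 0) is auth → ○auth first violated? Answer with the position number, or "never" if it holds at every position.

2

Check auth → ○auth at each position in order: 0 ✓, 1 ✓.
At position 2 the labels are {auth} and the next position 3 has {valid}, so auth → ○auth is false there. This is the first violation.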